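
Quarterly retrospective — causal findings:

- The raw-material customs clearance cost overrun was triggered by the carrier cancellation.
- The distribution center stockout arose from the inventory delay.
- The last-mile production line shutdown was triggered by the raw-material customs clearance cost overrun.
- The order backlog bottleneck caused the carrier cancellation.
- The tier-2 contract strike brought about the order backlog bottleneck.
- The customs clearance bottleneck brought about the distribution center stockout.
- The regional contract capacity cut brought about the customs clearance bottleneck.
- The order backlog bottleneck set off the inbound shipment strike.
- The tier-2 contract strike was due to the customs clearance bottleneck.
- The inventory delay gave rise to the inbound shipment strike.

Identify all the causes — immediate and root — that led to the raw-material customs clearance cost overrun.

the carrier cancellation, the customs clearance bottleneck, the order backlog bottleneck, the regional contract capacity cut, the tier-2 contract strike

Immediate cause of the raw-material customs clearance cost overrun: the carrier cancellation.
Further upstream: the regional contract capacity cut, the customs clearance bottleneck, the tier-2 contract strike, the order backlog bottleneck.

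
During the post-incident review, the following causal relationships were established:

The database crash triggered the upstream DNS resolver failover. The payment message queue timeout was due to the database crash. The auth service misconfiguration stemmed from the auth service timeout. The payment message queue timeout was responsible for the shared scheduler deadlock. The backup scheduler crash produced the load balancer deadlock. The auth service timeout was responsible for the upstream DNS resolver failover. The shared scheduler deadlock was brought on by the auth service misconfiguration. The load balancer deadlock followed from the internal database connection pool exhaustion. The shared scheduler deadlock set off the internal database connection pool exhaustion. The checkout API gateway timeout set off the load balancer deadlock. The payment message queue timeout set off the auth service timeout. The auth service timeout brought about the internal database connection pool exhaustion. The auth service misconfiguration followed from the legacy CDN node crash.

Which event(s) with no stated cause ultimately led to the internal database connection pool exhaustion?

Tracing upstream from the internal database connection pool exhaustion: the internal database connection pool exhaustion ← the auth service timeout ← the payment message queue timeout ← the database crash.
A separate upstream branch: the internal database connection pool exhaustion ← the shared scheduler deadlock ← the auth service misconfiguration ← the legacy CDN node crash.
Each of those chain origins has no stated cause.

the database crash, the legacy CDN node crash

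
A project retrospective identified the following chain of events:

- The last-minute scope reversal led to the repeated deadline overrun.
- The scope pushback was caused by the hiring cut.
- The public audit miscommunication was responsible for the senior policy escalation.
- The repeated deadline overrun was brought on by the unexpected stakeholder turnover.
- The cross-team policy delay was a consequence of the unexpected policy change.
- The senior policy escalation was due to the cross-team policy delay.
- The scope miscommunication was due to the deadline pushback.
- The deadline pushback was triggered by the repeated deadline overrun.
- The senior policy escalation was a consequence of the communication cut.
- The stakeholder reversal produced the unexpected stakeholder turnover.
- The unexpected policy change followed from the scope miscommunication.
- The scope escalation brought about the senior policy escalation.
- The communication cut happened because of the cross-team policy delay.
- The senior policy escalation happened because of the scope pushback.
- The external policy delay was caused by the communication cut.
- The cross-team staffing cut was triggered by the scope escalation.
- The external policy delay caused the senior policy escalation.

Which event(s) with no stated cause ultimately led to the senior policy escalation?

the hiring cut, the last-minute scope reversal, the public audit miscommunication, the scope escalation, the stakeholder reversal

Tracing upstream from the senior policy escalation: the senior policy escalation ← the cross-team policy delay ← the unexpected policy change ← the scope miscommunication ← the deadline pushback ← the repeated deadline overrun ← the unexpected stakeholder turnover ← the stakeholder reversal.
A separate upstream branch: the senior policy escalation ← the cross-team policy delay ← the unexpected policy change ← the scope miscommunication ← the deadline pushback ← the repeated deadline overrun ← the last-minute scope reversal.
A separate upstream branch: the senior policy escalation ← the scope escalation.
A separate upstream branch: the senior policy escalation ← the scope pushback ← the hiring cut.
A separate upstream branch: the senior policy escalation ← the public audit miscommunication.
Each of those chain origins has no stated cause.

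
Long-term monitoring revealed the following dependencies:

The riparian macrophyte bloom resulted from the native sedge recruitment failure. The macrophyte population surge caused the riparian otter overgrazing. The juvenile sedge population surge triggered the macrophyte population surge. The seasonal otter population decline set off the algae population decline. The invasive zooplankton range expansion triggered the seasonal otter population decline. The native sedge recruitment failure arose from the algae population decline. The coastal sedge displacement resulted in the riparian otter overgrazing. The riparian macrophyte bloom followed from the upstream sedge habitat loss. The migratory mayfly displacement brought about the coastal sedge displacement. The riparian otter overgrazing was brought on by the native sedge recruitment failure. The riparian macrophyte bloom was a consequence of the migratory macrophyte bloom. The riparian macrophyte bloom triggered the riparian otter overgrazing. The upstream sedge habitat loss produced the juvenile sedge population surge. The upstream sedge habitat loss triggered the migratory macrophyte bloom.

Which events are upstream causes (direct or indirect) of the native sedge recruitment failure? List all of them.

the algae population decline, the invasive zooplankton range expansion, the seasonal otter population decline

Immediate cause of the native sedge recruitment failure: the algae population decline.
Further upstream: the invasive zooplankton range expansion, the seasonal otter population decline.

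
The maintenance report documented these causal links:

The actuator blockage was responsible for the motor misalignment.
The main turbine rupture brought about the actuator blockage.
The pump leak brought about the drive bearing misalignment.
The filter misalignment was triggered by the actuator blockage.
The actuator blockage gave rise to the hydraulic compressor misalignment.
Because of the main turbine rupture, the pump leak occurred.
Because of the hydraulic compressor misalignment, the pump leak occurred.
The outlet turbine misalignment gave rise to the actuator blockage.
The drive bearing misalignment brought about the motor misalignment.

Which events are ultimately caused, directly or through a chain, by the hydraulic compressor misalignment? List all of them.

Direct effects: the pump leak.
2 steps out: the drive bearing misalignment.
3 steps out: the motor misalignment.
Not reachable from it: the main turbine rupture, the actuator blockage, the filter misalignment, the outlet turbine misalignment.

the drive bearing misalignment, the motor misalignment, the pump leak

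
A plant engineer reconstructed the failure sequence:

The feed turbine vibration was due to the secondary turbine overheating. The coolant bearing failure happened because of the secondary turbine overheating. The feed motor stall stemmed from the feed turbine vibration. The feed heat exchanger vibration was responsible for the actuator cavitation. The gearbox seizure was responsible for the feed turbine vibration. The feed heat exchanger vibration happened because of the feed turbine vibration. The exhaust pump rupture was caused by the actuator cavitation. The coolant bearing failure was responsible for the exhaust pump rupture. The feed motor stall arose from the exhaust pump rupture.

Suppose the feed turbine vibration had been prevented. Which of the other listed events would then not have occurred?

the actuator cavitation, the feed heat exchanger vibration

Downstream of the feed turbine vibration: the feed heat exchanger vibration, the actuator cavitation, the exhaust pump rupture, the feed motor stall.
Of those, still caused via another path: the exhaust pump rupture, the feed motor stall.
The remainder have no surviving cause.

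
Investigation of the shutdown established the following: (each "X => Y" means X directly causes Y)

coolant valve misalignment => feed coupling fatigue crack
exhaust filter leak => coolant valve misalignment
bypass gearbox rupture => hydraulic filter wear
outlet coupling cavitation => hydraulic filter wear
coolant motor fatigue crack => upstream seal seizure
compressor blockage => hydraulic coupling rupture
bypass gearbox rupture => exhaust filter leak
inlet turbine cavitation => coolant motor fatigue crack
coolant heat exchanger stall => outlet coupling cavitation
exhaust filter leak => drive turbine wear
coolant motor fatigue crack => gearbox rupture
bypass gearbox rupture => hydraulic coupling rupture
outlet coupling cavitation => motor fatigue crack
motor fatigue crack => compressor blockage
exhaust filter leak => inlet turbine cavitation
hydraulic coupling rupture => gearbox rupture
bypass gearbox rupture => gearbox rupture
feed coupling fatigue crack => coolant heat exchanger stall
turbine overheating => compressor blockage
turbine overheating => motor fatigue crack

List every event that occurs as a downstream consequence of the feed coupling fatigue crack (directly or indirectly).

the compressor blockage, the coolant heat exchanger stall, the gearbox rupture, the hydraulic coupling rupture, the hydraulic filter wear, the motor fatigue crack, the outlet coupling cavitation

Direct effects: the coolant heat exchanger stall.
2 steps out: the outlet coupling cavitation.
3 steps out: the hydraulic filter wear, the motor fatigue crack.
4 steps out: the compressor blockage.
5 steps out: the hydraulic coupling rupture.
6 steps out: the gearbox rupture.
Not reachable from it: the bypass gearbox rupture, the exhaust filter leak, the coolant valve misalignment, the inlet turbine cavitation, the drive turbine wear, the coolant motor fatigue crack, the upstream seal seizure, the turbine overheating.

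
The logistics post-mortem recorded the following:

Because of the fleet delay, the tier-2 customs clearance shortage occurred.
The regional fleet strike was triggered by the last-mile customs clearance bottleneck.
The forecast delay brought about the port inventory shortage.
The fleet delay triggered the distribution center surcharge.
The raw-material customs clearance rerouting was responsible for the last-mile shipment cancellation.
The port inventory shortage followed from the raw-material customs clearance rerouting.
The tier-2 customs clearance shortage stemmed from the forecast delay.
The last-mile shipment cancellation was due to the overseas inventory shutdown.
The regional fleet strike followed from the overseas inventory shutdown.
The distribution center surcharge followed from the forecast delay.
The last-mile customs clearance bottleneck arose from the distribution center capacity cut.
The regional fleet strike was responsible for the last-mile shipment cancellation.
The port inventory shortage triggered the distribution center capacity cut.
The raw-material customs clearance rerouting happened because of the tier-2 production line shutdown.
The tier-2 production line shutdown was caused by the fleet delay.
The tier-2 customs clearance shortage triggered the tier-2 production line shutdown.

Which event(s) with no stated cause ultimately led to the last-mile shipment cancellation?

the fleet delay, the forecast delay, the overseas inventory shutdown

Tracing upstream from the last-mile shipment cancellation: the last-mile shipment cancellation ← the raw-material customs clearance rerouting ← the tier-2 production line shutdown ← the tier-2 customs clearance shortage ← the forecast delay.
A separate upstream branch: the last-mile shipment cancellation ← the raw-material customs clearance rerouting ← the tier-2 production line shutdown ← the fleet delay.
A separate upstream branch: the last-mile shipment cancellation ← the overseas inventory shutdown.
Each of those chain origins has no stated cause.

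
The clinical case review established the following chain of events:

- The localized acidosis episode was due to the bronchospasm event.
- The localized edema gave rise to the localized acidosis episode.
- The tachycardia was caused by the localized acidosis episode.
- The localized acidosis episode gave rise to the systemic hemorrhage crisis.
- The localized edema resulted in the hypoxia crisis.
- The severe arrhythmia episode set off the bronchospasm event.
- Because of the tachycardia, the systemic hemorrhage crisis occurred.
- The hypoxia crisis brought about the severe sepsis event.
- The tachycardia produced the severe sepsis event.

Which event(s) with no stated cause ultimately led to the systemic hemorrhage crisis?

the localized edema, the severe arrhythmia episode

Tracing upstream from the systemic hemorrhage crisis: the systemic hemorrhage crisis ← the localized acidosis episode ← the bronchospasm event ← the severe arrhythmia episode.
A separate upstream branch: the systemic hemorrhage crisis ← the localized acidosis episode ← the localized edema.
Each of those chain origins has no stated cause.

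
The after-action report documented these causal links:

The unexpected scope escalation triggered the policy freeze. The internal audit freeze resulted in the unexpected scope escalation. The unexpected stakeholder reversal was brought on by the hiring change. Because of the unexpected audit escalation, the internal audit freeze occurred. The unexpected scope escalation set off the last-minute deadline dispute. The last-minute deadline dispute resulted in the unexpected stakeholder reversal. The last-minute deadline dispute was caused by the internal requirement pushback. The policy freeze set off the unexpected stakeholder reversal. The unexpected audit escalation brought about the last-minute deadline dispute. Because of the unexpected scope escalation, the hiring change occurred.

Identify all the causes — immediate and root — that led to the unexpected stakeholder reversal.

Immediate causes of the unexpected stakeholder reversal: the hiring change, the policy freeze, the last-minute deadline dispute.
Further upstream: the unexpected audit escalation, the internal audit freeze, the unexpected scope escalation, the internal requirement pushback.

the hiring change, the internal audit freeze, the internal requirement pushback, the last-minute deadline dispute, the policy freeze, the unexpected audit escalation, the unexpected scope escalation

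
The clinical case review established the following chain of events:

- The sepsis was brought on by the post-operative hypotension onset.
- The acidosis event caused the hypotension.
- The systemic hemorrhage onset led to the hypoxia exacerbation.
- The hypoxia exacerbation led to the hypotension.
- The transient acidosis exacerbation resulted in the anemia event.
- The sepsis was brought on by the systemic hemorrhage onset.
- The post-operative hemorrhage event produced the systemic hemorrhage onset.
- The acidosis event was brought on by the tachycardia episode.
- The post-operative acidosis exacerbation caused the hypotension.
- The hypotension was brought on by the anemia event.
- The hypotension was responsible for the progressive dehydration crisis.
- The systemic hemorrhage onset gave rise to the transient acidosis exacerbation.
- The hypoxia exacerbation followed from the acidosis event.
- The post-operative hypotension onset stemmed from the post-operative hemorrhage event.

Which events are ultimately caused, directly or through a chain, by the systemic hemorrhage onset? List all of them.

the anemia event, the hypotension, the hypoxia exacerbation, the progressive dehydration crisis, the sepsis, the transient acidosis exacerbation

Direct effects: the transient acidosis exacerbation, the sepsis, the hypoxia exacerbation.
2 steps out: the anemia event, the hypotension.
3 steps out: the progressive dehydration crisis.
Not reachable from it: the post-operative hemorrhage event, the post-operative acidosis exacerbation, the post-operative hypotension onset, the tachycardia episode, the acidosis event.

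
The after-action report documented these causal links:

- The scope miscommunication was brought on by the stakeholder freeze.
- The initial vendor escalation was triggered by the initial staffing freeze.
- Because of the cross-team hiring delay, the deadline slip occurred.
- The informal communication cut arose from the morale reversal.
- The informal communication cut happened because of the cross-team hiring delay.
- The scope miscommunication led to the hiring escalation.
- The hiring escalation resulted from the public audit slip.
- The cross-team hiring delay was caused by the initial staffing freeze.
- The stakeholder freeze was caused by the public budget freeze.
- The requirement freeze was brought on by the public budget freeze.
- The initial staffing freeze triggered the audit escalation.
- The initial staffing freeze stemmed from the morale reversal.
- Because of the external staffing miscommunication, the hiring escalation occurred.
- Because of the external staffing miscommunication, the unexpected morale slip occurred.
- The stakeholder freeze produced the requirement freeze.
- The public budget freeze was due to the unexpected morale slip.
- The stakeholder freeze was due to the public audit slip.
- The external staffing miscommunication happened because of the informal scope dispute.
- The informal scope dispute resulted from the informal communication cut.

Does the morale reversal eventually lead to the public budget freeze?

Yes

There is a causal chain: the morale reversal → the informal communication cut → the informal scope dispute → the external staffing miscommunication → the unexpected morale slip → the public budget freeze.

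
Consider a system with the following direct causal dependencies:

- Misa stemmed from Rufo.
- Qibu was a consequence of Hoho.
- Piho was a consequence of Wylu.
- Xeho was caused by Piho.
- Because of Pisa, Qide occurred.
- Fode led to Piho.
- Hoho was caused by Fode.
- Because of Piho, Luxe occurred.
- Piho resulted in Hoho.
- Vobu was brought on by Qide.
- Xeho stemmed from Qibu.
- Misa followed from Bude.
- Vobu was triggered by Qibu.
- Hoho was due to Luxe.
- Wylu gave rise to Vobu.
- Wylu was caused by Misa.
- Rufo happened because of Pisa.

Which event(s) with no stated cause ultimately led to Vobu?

Tracing upstream from Vobu: Vobu ← Qibu ← Hoho ← Fode.
A separate upstream branch: Vobu ← Qide ← Pisa.
A separate upstream branch: Vobu ← Wylu ← Misa ← Bude.
Each of those chain origins has no stated cause.

Bude, Fode, Pisa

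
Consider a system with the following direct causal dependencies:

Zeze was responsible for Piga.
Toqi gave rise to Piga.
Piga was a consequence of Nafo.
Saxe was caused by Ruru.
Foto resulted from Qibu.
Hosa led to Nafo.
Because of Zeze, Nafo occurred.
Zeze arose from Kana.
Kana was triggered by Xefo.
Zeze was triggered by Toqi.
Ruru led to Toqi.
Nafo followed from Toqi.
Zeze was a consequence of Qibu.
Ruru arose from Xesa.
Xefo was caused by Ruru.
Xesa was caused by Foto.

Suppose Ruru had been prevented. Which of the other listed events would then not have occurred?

Kana, Saxe, Toqi, Xefo

Downstream of Ruru: Xefo, Kana, Toqi, Zeze, Saxe, Nafo, Piga.
Of those, still caused via another path: Zeze, Nafo, Piga.
The remainder have no surviving cause.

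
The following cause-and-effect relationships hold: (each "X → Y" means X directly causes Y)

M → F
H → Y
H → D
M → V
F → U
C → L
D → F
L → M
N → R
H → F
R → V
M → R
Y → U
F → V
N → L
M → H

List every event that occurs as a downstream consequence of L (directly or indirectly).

Direct effects: M.
2 steps out: R, H, F, V.
3 steps out: D, Y, U.
Not reachable from it: N, C.

D, F, H, M, R, U, V, Y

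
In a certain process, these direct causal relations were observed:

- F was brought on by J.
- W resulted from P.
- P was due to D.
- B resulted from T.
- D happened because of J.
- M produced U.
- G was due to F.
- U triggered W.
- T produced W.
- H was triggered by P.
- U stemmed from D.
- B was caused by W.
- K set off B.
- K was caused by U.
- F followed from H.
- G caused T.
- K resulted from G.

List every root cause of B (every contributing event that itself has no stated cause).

J, M

Tracing upstream from B: B ← T ← G ← F ← J.
A separate upstream branch: B ← W ← U ← M.
Each of those chain origins has no stated cause.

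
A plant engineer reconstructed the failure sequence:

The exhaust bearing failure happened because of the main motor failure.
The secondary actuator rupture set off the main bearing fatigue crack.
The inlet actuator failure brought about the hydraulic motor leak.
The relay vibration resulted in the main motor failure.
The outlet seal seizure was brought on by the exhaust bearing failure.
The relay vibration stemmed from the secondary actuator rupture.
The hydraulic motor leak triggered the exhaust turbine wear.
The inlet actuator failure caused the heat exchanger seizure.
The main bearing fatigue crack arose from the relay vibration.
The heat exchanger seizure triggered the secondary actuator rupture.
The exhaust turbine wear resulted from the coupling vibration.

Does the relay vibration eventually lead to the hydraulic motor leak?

No

The relay vibration leads to the main motor failure, the main bearing fatigue crack, the exhaust bearing failure, the outlet seal seizure; the hydraulic motor leak is not among them.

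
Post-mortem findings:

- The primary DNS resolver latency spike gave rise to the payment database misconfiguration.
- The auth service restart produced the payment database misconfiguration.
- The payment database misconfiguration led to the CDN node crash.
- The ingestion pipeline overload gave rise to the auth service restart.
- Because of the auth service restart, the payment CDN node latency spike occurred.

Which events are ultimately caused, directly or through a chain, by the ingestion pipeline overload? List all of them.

Direct effects: the auth service restart.
2 steps out: the payment CDN node latency spike, the payment database misconfiguration.
3 steps out: the CDN node crash.
Not reachable from it: the primary DNS resolver latency spike.

the CDN node crash, the auth service restart, the payment CDN node latency spike, the payment database misconfiguration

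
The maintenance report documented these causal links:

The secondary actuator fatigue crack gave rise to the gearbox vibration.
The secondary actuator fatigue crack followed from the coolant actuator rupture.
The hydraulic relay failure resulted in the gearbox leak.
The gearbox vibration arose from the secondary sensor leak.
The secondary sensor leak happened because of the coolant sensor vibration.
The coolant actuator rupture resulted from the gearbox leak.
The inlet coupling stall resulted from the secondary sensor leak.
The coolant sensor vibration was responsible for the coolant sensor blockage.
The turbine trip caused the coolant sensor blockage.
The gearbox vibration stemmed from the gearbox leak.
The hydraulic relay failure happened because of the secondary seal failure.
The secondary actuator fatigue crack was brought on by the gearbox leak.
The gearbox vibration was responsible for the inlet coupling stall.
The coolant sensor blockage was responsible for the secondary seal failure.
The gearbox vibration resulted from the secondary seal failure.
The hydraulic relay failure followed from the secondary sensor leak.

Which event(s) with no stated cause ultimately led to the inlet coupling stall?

Tracing upstream from the inlet coupling stall: the inlet coupling stall ← the secondary sensor leak ← the coolant sensor vibration.
A separate upstream branch: the inlet coupling stall ← the gearbox vibration ← the secondary seal failure ← the coolant sensor blockage ← the turbine trip.
Each of those chain origins has no stated cause.

the coolant sensor vibration, the turbine trip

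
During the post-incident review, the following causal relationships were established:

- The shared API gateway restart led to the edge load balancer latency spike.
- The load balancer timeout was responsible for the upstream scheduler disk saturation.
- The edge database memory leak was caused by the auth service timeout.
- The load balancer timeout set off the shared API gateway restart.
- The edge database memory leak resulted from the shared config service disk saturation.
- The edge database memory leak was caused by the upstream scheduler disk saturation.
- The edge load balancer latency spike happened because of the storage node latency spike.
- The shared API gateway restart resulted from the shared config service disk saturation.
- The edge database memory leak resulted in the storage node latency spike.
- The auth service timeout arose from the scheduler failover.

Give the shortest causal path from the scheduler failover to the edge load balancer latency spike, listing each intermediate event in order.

the scheduler failover → the auth service timeout → the edge database memory leak → the storage node latency spike → the edge load balancer latency spike

the scheduler failover → the auth service timeout
the auth service timeout → the edge database memory leak
the edge database memory leak → the storage node latency spike
the storage node latency spike → the edge load balancer latency spike
Length: 4 steps.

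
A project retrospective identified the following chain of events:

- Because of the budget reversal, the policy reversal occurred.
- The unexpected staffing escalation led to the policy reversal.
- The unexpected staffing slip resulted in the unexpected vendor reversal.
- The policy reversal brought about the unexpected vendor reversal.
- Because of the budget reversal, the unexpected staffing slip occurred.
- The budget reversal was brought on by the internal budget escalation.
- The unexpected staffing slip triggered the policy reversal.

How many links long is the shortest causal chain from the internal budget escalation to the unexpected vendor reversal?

3

Shortest chain: the internal budget escalation → the budget reversal → the unexpected staffing slip → the unexpected vendor reversal.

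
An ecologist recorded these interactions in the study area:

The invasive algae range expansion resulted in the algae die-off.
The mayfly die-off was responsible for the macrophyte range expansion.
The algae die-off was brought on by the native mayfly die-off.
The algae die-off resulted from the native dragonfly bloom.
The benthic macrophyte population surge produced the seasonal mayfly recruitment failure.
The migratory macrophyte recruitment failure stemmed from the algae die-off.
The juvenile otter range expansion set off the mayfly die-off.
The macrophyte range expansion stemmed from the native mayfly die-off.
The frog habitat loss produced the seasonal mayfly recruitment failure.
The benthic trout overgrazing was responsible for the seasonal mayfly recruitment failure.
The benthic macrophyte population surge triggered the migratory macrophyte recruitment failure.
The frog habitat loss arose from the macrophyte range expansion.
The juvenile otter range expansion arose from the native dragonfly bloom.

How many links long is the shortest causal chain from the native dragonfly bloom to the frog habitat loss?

4

Shortest chain: the native dragonfly bloom → the juvenile otter range expansion → the mayfly die-off → the macrophyte range expansion → the frog habitat loss.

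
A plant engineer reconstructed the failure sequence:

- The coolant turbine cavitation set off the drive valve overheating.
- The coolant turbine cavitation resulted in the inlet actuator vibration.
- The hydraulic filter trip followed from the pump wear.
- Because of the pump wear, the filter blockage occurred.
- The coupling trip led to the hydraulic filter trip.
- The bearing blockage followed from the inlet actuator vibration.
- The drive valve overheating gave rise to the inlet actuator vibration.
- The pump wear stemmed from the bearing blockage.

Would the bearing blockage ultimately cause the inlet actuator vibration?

No

The bearing blockage leads to the pump wear, the hydraulic filter trip, the filter blockage; the inlet actuator vibration is not among them.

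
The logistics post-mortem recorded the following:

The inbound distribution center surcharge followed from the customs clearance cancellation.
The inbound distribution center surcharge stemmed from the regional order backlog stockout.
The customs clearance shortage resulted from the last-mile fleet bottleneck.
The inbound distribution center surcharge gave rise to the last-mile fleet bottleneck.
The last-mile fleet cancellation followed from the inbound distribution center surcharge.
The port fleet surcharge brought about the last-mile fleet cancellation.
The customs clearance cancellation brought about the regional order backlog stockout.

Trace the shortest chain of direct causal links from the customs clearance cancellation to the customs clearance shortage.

the customs clearance cancellation → the inbound distribution center surcharge → the last-mile fleet bottleneck → the customs clearance shortage

the customs clearance cancellation → the inbound distribution center surcharge
the inbound distribution center surcharge → the last-mile fleet bottleneck
the last-mile fleet bottleneck → the customs clearance shortage
Length: 3 steps.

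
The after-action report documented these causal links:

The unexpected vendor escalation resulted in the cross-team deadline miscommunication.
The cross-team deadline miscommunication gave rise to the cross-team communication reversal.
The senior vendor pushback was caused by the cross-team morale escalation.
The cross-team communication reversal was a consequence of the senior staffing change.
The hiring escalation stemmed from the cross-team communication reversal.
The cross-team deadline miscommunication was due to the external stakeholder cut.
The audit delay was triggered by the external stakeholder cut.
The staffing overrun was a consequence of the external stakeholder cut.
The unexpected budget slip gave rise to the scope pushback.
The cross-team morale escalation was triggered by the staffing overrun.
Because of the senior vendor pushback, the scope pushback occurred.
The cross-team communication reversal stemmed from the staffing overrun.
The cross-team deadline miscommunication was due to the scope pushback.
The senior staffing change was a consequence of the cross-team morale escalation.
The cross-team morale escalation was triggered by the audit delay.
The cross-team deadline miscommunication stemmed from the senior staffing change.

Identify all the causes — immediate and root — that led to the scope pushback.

the audit delay, the cross-team morale escalation, the external stakeholder cut, the senior vendor pushback, the staffing overrun, the unexpected budget slip

Immediate causes of the scope pushback: the senior vendor pushback, the unexpected budget slip.
Further upstream: the external stakeholder cut, the audit delay, the staffing overrun, the cross-team morale escalation.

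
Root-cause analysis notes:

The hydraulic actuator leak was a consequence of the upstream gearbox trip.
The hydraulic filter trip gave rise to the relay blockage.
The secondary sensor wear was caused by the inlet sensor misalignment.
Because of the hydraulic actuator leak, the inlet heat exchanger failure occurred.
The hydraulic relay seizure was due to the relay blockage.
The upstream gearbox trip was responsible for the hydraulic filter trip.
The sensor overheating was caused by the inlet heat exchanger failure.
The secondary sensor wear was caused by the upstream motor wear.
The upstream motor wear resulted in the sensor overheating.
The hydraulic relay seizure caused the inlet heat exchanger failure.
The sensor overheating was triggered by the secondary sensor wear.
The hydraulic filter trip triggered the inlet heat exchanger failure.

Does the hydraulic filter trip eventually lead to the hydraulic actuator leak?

The hydraulic filter trip leads to the relay blockage, the hydraulic relay seizure, the inlet heat exchanger failure, the sensor overheating; the hydraulic actuator leak is not among them.

No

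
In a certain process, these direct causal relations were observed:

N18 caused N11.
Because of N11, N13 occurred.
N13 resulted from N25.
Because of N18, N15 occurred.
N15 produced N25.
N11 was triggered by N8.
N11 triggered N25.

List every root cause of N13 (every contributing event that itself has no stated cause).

Tracing upstream from N13: N13 ← N11 ← N18.
A separate upstream branch: N13 ← N11 ← N8.
Each of those chain origins has no stated cause.

N18, N8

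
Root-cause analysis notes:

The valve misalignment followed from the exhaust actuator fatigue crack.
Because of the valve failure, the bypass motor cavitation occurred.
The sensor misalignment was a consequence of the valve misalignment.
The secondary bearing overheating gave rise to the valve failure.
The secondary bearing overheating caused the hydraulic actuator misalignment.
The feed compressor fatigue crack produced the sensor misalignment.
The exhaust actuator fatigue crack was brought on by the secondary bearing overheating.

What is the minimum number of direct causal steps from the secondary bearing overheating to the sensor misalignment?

3

Shortest chain: the secondary bearing overheating → the exhaust actuator fatigue crack → the valve misalignment → the sensor misalignment.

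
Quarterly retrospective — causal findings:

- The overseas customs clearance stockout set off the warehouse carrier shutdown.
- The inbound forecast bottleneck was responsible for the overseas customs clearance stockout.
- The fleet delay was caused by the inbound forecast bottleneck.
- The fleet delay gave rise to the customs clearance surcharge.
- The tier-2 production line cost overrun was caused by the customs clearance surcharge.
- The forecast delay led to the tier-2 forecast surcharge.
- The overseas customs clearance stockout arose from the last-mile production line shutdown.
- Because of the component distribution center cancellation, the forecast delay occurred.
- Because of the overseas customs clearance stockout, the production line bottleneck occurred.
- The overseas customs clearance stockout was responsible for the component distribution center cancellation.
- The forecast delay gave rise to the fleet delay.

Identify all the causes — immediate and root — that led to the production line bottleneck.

the inbound forecast bottleneck, the last-mile production line shutdown, the overseas customs clearance stockout

Immediate cause of the production line bottleneck: the overseas customs clearance stockout.
Further upstream: the inbound forecast bottleneck, the last-mile production line shutdown.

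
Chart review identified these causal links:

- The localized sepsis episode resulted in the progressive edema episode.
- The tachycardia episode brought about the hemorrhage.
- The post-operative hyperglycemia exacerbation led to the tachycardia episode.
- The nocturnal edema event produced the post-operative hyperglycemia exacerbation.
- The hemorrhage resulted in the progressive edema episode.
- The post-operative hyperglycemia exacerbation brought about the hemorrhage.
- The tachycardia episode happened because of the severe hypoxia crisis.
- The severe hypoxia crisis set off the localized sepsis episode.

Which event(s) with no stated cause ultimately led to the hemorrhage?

Tracing upstream from the hemorrhage: the hemorrhage ← the tachycardia episode ← the severe hypoxia crisis.
A separate upstream branch: the hemorrhage ← the post-operative hyperglycemia exacerbation ← the nocturnal edema event.
Each of those chain origins has no stated cause.

the nocturnal edema event, the severe hypoxia crisis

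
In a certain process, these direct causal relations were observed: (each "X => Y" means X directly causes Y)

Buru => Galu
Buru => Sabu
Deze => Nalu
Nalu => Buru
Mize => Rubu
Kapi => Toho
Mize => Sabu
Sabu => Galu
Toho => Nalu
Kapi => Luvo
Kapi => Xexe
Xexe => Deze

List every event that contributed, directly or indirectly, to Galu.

Buru, Deze, Kapi, Mize, Nalu, Sabu, Toho, Xexe

Immediate causes of Galu: Buru, Sabu.
Further upstream: Mize, Kapi, Xexe, Toho, Deze, Nalu.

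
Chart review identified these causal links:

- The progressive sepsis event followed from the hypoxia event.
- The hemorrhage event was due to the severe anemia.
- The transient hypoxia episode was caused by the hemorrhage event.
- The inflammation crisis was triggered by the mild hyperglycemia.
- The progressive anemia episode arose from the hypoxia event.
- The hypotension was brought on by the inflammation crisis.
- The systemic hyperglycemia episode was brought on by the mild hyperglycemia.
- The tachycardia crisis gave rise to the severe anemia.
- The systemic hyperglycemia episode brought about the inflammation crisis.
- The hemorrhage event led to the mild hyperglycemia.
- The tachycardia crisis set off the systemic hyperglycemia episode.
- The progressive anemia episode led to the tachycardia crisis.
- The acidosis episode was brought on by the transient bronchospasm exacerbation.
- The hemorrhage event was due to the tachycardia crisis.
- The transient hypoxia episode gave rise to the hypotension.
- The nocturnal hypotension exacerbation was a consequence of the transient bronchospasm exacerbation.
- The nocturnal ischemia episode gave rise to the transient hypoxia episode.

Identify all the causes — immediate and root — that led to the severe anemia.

Immediate cause of the severe anemia: the tachycardia crisis.
Further upstream: the hypoxia event, the progressive anemia episode.

the hypoxia event, the progressive anemia episode, the tachycardia crisis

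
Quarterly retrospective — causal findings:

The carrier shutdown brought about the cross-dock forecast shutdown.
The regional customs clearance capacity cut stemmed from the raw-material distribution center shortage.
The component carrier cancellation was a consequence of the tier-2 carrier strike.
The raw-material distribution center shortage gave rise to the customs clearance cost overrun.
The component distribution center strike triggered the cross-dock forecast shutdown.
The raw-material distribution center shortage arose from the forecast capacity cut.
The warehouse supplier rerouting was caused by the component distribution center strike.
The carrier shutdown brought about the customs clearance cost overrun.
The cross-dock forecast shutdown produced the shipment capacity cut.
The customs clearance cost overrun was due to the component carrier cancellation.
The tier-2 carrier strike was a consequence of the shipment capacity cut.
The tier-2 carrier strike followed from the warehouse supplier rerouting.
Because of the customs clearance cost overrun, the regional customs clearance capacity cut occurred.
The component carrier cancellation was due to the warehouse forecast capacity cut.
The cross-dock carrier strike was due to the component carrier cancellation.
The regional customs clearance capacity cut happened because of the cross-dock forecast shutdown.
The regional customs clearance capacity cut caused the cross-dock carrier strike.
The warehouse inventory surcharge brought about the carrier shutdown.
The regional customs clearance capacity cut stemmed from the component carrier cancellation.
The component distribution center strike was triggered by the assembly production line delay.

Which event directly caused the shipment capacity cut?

the cross-dock forecast shutdown

Upstream contributors include the warehouse inventory surcharge, the assembly production line delay, the carrier shutdown, the component distribution center strike, but only the cross-dock forecast shutdown feeds directly into the shipment capacity cut.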